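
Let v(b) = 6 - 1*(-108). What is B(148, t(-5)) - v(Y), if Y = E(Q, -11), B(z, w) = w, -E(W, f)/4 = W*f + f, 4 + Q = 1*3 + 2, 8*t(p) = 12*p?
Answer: -243/2 ≈ -121.50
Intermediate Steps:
t(p) = 3*p/2 (t(p) = (12*p)/8 = 3*p/2)
Q = 1 (Q = -4 + (1*3 + 2) = -4 + (3 + 2) = -4 + 5 = 1)
E(W, f) = -4*f - 4*W*f (E(W, f) = -4*(W*f + f) = -4*(f + W*f) = -4*f - 4*W*f)
Y = 88 (Y = -4*(-11)*(1 + 1) = -4*(-11)*2 = 88)
v(b) = 114 (v(b) = 6 + 108 = 114)
B(148, t(-5)) - v(Y) = (3/2)*(-5) - 1*114 = -15/2 - 114 = -243/2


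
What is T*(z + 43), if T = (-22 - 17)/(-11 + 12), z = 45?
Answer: -3432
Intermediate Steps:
T = -39 (T = -39/1 = -39*1 = -39)
T*(z + 43) = -39*(45 + 43) = -39*88 = -3432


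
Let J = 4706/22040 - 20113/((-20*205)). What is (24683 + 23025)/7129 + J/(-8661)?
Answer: 77781282463149/11623873174825 ≈ 6.6915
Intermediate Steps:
J = 2891157/564775 (J = 4706*(1/22040) - 20113/(-4100) = 2353/11020 - 20113*(-1/4100) = 2353/11020 + 20113/4100 = 2891157/564775 ≈ 5.1191)
(24683 + 23025)/7129 + J/(-8661) = (24683 + 23025)/7129 + (2891157/564775)/(-8661) = 47708*(1/7129) + (2891157/564775)*(-1/8661) = 47708/7129 - 963719/1630505425 = 77781282463149/11623873174825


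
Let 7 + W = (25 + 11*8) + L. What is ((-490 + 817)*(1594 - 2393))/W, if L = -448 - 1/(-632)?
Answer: 165124536/216143 ≈ 763.96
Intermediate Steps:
L = -283135/632 (L = -448 - 1*(-1/632) = -448 + 1/632 = -283135/632 ≈ -448.00)
W = -216143/632 (W = -7 + ((25 + 11*8) - 283135/632) = -7 + ((25 + 88) - 283135/632) = -7 + (113 - 283135/632) = -7 - 211719/632 = -216143/632 ≈ -342.00)
((-490 + 817)*(1594 - 2393))/W = ((-490 + 817)*(1594 - 2393))/(-216143/632) = (327*(-799))*(-632/216143) = -261273*(-632/216143) = 165124536/216143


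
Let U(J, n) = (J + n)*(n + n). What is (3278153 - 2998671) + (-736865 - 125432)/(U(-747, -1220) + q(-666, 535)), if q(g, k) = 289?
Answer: 1341448177361/4799769 ≈ 2.7948e+5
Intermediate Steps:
U(J, n) = 2*n*(J + n) (U(J, n) = (J + n)*(2*n) = 2*n*(J + n))
(3278153 - 2998671) + (-736865 - 125432)/(U(-747, -1220) + q(-666, 535)) = (3278153 - 2998671) + (-736865 - 125432)/(2*(-1220)*(-747 - 1220) + 289) = 279482 - 862297/(2*(-1220)*(-1967) + 289) = 279482 - 862297/(4799480 + 289) = 279482 - 862297/4799769 = 1341448177361/4799769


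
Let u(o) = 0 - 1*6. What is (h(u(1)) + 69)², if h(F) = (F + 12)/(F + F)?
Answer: 18769/4 ≈ 4692.3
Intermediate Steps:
u(o) = -6 (u(o) = 0 - 6 = -6)
h(F) = (12 + F)/(2*F) (h(F) = (12 + F)/((2*F)) = (12 + F)*(1/(2*F)) = (12 + F)/(2*F))
(h(u(1)) + 69)² = ((½)*(12 - 6)/(-6) + 69)² = ((½)*(-⅙)*6 + 69)² = (-½ + 69)² = (137/2)² = 18769/4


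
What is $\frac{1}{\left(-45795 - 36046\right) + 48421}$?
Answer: $- \frac{1}{33420} \approx -2.9922 \cdot 10^{-5}$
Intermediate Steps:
$\frac{1}{\left(-45795 - 36046\right) + 48421} = \frac{1}{-81841 + 48421} = \frac{1}{-33420} = - \frac{1}{33420}$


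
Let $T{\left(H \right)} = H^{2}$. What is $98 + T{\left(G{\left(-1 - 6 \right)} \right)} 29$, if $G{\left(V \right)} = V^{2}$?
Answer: $69727$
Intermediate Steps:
$98 + T{\left(G{\left(-1 - 6 \right)} \right)} 29 = 98 + \left(\left(-1 - 6\right)^{2}\right)^{2} \cdot 29 = 98 + \left(\left(-7\right)^{2}\right)^{2} \cdot 29 = 98 + 49^{2} \cdot 29 = 98 + 2401 \cdot 29 = 98 + 69629 = 69727$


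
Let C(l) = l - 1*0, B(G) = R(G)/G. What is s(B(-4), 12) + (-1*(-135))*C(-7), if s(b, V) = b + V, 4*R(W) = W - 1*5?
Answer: -14919/16 ≈ -932.44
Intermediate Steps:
R(W) = -5/4 + W/4 (R(W) = (W - 1*5)/4 = (W - 5)/4 = (-5 + W)/4 = -5/4 + W/4)
B(G) = (-5/4 + G/4)/G
C(l) = l (C(l) = l + 0 = l)
s(b, V) = V + b
s(B(-4), 12) + (-1*(-135))*C(-7) = (12 + (1/4)*(-5 - 4)/(-4)) - 1*(-135)*(-7) = (12 + (1/4)*(-1/4)*(-9)) + 135*(-7) = (12 + 9/16) - 945 = 201/16 - 945 = -14919/16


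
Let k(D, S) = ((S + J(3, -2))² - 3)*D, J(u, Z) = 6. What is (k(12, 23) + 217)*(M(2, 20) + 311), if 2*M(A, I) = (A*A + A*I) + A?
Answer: 3431182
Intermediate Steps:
M(A, I) = A/2 + A²/2 + A*I/2 (M(A, I) = ((A*A + A*I) + A)/2 = ((A² + A*I) + A)/2 = (A + A² + A*I)/2 = A/2 + A²/2 + A*I/2)
k(D, S) = D*(-3 + (6 + S)²) (k(D, S) = ((S + 6)² - 3)*D = ((6 + S)² - 3)*D = (-3 + (6 + S)²)*D = D*(-3 + (6 + S)²))
(k(12, 23) + 217)*(M(2, 20) + 311) = (12*(-3 + (6 + 23)²) + 217)*((½)*2*(1 + 2 + 20) + 311) = (12*(-3 + 29²) + 217)*((½)*2*23 + 311) = (12*(-3 + 841) + 217)*(23 + 311) = (12*838 + 217)*334 = (10056 + 217)*334 = 10273*334 = 3431182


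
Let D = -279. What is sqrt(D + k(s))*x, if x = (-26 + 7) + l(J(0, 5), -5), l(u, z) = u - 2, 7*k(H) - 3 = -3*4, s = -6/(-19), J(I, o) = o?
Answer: -48*I*sqrt(1526)/7 ≈ -267.87*I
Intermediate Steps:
s = 6/19 (s = -6*(-1/19) = 6/19 ≈ 0.31579)
k(H) = -9/7 (k(H) = 3/7 + (-3*4)/7 = 3/7 + (1/7)*(-12) = 3/7 - 12/7 = -9/7)
l(u, z) = -2 + u
x = -16 (x = (-26 + 7) + (-2 + 5) = -19 + 3 = -16)
sqrt(D + k(s))*x = sqrt(-279 - 9/7)*(-16) = sqrt(-1962/7)*(-16) = (3*I*sqrt(1526)/7)*(-16) = -48*I*sqrt(1526)/7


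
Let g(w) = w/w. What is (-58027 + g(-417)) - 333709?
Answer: -391735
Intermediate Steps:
g(w) = 1
(-58027 + g(-417)) - 333709 = (-58027 + 1) - 333709 = -58026 - 333709 = -391735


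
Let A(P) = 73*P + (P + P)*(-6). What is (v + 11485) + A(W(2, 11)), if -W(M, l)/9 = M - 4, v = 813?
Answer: 13396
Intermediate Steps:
W(M, l) = 36 - 9*M (W(M, l) = -9*(M - 4) = -9*(-4 + M) = 36 - 9*M)
A(P) = 61*P (A(P) = 73*P + (2*P)*(-6) = 73*P - 12*P = 61*P)
(v + 11485) + A(W(2, 11)) = (813 + 11485) + 61*(36 - 9*2) = 12298 + 61*(36 - 18) = 12298 + 61*18 = 12298 + 1098 = 13396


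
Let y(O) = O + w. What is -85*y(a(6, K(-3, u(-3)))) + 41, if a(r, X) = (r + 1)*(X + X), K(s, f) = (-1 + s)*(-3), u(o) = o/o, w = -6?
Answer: -13729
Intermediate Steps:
u(o) = 1
K(s, f) = 3 - 3*s
a(r, X) = 2*X*(1 + r) (a(r, X) = (1 + r)*(2*X) = 2*X*(1 + r))
y(O) = -6 + O (y(O) = O - 6 = -6 + O)
-85*y(a(6, K(-3, u(-3)))) + 41 = -85*(-6 + 2*(3 - 3*(-3))*(1 + 6)) + 41 = -85*(-6 + 2*(3 + 9)*7) + 41 = -85*(-6 + 2*12*7) + 41 = -85*(-6 + 168) + 41 = -85*162 + 41 = -13770 + 41 = -13729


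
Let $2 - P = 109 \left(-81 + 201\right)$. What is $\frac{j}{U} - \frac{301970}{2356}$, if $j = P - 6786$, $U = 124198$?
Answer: $- \frac{9387717411}{73152622} \approx -128.33$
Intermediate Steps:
$P = -13078$ ($P = 2 - 109 \left(-81 + 201\right) = 2 - 109 \cdot 120 = 2 - 13080 = -13078$)
$j = -19864$ ($j = -13078 - 6786 = -19864$)
$\frac{j}{U} - \frac{301970}{2356} = - \frac{19864}{124198} - \frac{301970}{2356} = \left(-19864\right) \frac{1}{124198} - \frac{150985}{1178} = - \frac{9932}{62099} - \frac{150985}{1178} = - \frac{9387717411}{73152622}$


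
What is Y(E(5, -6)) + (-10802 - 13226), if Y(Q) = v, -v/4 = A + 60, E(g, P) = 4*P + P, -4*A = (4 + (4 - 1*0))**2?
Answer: -24204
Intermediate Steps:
A = -16 (A = -(4 + (4 - 1*0))**2/4 = -(4 + (4 + 0))**2/4 = -(4 + 4)**2/4 = -1/4*8**2 = -1/4*64 = -16)
E(g, P) = 5*P
v = -176 (v = -4*(-16 + 60) = -4*44 = -176)
Y(Q) = -176
Y(E(5, -6)) + (-10802 - 13226) = -176 + (-10802 - 13226) = -176 - 24028 = -24204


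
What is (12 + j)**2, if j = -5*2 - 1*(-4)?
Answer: 36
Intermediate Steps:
j = -6 (j = -10 + 4 = -6)
(12 + j)**2 = (12 - 6)**2 = 6**2 = 36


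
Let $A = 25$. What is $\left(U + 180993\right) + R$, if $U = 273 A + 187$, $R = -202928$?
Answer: $-14923$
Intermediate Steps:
$U = 7012$ ($U = 273 \cdot 25 + 187 = 6825 + 187 = 7012$)
$\left(U + 180993\right) + R = \left(7012 + 180993\right) - 202928 = 188005 - 202928 = -14923$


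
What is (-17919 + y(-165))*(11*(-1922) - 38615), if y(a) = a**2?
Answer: -556098642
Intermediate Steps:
(-17919 + y(-165))*(11*(-1922) - 38615) = (-17919 + (-165)**2)*(11*(-1922) - 38615) = (-17919 + 27225)*(-21142 - 38615) = 9306*(-59757) = -556098642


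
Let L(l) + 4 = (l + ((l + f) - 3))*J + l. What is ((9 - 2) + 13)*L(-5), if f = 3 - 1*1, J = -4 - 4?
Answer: 1580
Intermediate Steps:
J = -8
f = 2 (f = 3 - 1 = 2)
L(l) = 4 - 15*l (L(l) = -4 + ((l + ((l + 2) - 3))*(-8) + l) = -4 + ((l + ((2 + l) - 3))*(-8) + l) = -4 + ((l + (-1 + l))*(-8) + l) = -4 + ((-1 + 2*l)*(-8) + l) = -4 + ((8 - 16*l) + l) = -4 + (8 - 15*l) = 4 - 15*l)
((9 - 2) + 13)*L(-5) = ((9 - 2) + 13)*(4 - 15*(-5)) = (7 + 13)*(4 + 75) = 20*79 = 1580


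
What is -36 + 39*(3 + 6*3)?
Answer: 783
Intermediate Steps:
-36 + 39*(3 + 6*3) = -36 + 39*(3 + 18) = -36 + 39*21 = -36 + 819 = 783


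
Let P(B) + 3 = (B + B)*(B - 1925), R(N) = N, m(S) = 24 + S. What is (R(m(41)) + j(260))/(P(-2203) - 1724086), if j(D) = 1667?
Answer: 1732/16463879 ≈ 0.00010520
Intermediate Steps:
P(B) = -3 + 2*B*(-1925 + B) (P(B) = -3 + (B + B)*(B - 1925) = -3 + (2*B)*(-1925 + B) = -3 + 2*B*(-1925 + B))
(R(m(41)) + j(260))/(P(-2203) - 1724086) = ((24 + 41) + 1667)/((-3 - 3850*(-2203) + 2*(-2203)²) - 1724086) = (65 + 1667)/((-3 + 8481550 + 2*4853209) - 1724086) = 1732/((-3 + 8481550 + 9706418) - 1724086) = 1732/(18187965 - 1724086) = 1732/16463879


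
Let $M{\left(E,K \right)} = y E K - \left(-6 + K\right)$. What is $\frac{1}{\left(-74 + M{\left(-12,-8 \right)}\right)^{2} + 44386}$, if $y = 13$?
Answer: $\frac{1}{1455730} \approx 6.8694 \cdot 10^{-7}$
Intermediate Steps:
$M{\left(E,K \right)} = 6 - K + 13 E K$ ($M{\left(E,K \right)} = 13 E K - \left(-6 + K\right) = 6 - K + 13 E K$)
$\frac{1}{\left(-74 + M{\left(-12,-8 \right)}\right)^{2} + 44386} = \frac{1}{\left(-74 + \left(6 - -8 + 13 \left(-12\right) \left(-8\right)\right)\right)^{2} + 44386} = \frac{1}{\left(-74 + \left(6 + 8 + 1248\right)\right)^{2} + 44386} = \frac{1}{\left(-74 + 1262\right)^{2} + 44386} = \frac{1}{1188^{2} + 44386} = \frac{1}{1411344 + 44386} = \frac{1}{1455730}$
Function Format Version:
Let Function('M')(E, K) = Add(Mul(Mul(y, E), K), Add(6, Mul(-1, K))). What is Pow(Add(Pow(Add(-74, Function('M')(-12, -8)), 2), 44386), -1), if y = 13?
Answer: Rational(1, 1455730) ≈ 6.8694e-7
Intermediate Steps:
Function('M')(E, K) = Add(6, Mul(-1, K), Mul(13, E, K)) (Function('M')(E, K) = Add(Mul(Mul(13, E), K), Add(6, Mul(-1, K))) = Add(Mul(13, E, K), Add(6, Mul(-1, K))) = Add(6, Mul(-1, K), Mul(13, E, K)))
Pow(Add(Pow(Add(-74, Function('M')(-12, -8)), 2), 44386), -1) = Pow(Add(Pow(Add(-74, Add(6, Mul(-1, -8), Mul(13, -12, -8))), 2), 44386), -1) = Pow(Add(Pow(Add(-74, Add(6, 8, 1248)), 2), 44386), -1) = Pow(Add(Pow(Add(-74, 1262), 2), 44386), -1) = Pow(Add(Pow(1188, 2), 44386), -1) = Pow(Add(1411344, 44386), -1) = Pow(1455730, -1) = Rational(1, 1455730)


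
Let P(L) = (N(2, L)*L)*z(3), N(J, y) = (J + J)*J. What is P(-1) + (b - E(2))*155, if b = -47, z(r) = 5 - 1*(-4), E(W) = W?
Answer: -7667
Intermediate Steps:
z(r) = 9 (z(r) = 5 + 4 = 9)
N(J, y) = 2*J**2 (N(J, y) = (2*J)*J = 2*J**2)
P(L) = 72*L (P(L) = ((2*2**2)*L)*9 = ((2*4)*L)*9 = (8*L)*9 = 72*L)
P(-1) + (b - E(2))*155 = 72*(-1) + (-47 - 1*2)*155 = -72 + (-47 - 2)*155 = -72 - 49*155 = -72 - 7595 = -7667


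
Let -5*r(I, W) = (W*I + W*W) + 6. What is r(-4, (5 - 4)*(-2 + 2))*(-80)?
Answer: 96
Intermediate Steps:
r(I, W) = -6/5 - W**2/5 - I*W/5 (r(I, W) = -((W*I + W*W) + 6)/5 = -((I*W + W**2) + 6)/5 = -((W**2 + I*W) + 6)/5 = -(6 + W**2 + I*W)/5 = -6/5 - W**2/5 - I*W/5)
r(-4, (5 - 4)*(-2 + 2))*(-80) = (-6/5 - (-2 + 2)**2*(5 - 4)**2/5 - 1/5*(-4)*(5 - 4)*(-2 + 2))*(-80) = (-6/5 - (1*0)**2/5 - 1/5*(-4)*1*0)*(-80) = (-6/5 - 1/5*0**2 - 1/5*(-4)*0)*(-80) = (-6/5 - 1/5*0 + 0)*(-80) = (-6/5 + 0 + 0)*(-80) = -6/5*(-80) = 96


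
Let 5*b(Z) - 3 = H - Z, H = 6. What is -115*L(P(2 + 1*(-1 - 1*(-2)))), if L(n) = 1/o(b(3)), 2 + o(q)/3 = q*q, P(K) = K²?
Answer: 2875/42 ≈ 68.452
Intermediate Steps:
b(Z) = 9/5 - Z/5 (b(Z) = ⅗ + (6 - Z)/5 = ⅗ + (6/5 - Z/5) = 9/5 - Z/5)
o(q) = -6 + 3*q² (o(q) = -6 + 3*(q*q) = -6 + 3*q²)
L(n) = -25/42 (L(n) = 1/(-6 + 3*(9/5 - ⅕*3)²) = 1/(-6 + 3*(9/5 - ⅗)²) = 1/(-6 + 3*(6/5)²) = 1/(-6 + 3*(36/25)) = 1/(-6 + 108/25) = 1/(-42/25) = -25/42)
-115*L(P(2 + 1*(-1 - 1*(-2)))) = -115*(-25/42) = 2875/42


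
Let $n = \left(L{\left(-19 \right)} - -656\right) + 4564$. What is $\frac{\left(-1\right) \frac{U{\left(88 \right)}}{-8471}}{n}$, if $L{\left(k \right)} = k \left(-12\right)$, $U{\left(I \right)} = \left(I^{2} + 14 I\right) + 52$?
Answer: $\frac{2257}{11537502} \approx 0.00019562$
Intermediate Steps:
$U{\left(I \right)} = 52 + I^{2} + 14 I$
$L{\left(k \right)} = - 12 k$
$n = 5448$ ($n = \left(\left(-12\right) \left(-19\right) - -656\right) + 4564 = \left(228 + 656\right) + 4564 = 884 + 4564 = 5448$)
$\frac{\left(-1\right) \frac{U{\left(88 \right)}}{-8471}}{n} = \frac{\left(-1\right) \frac{52 + 88^{2} + 14 \cdot 88}{-8471}}{5448} = - \frac{\left(52 + 7744 + 1232\right) \left(-1\right)}{8471} \cdot \frac{1}{5448} = - \frac{9028 \left(-1\right)}{8471} \cdot \frac{1}{5448} = \left(-1\right) \left(- \frac{9028}{8471}\right) \frac{1}{5448} = \frac{9028}{8471} \cdot \frac{1}{5448} = \frac{2257}{11537502}$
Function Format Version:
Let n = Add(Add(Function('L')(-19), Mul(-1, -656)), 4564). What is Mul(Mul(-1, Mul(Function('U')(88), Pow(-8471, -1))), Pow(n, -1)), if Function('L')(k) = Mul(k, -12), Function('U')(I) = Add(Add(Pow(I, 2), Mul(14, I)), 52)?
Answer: Rational(2257, 11537502) ≈ 0.00019562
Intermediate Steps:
Function('U')(I) = Add(52, Pow(I, 2), Mul(14, I))
Function('L')(k) = Mul(-12, k)
n = 5448 (n = Add(Add(Mul(-12, -19), Mul(-1, -656)), 4564) = Add(Add(228, 656), 4564) = Add(884, 4564) = 5448)
Mul(Mul(-1, Mul(Function('U')(88), Pow(-8471, -1))), Pow(n, -1)) = Mul(Mul(-1, Mul(Add(52, Pow(88, 2), Mul(14, 88)), Pow(-8471, -1))), Pow(5448, -1)) = Mul(Mul(-1, Mul(Add(52, 7744, 1232), Rational(-1, 8471))), Rational(1, 5448)) = Mul(Mul(-1, Mul(9028, Rational(-1, 8471))), Rational(1, 5448)) = Mul(Mul(-1, Rational(-9028, 8471)), Rational(1, 5448)) = Mul(Rational(9028, 8471), Rational(1, 5448)) = Rational(2257, 11537502)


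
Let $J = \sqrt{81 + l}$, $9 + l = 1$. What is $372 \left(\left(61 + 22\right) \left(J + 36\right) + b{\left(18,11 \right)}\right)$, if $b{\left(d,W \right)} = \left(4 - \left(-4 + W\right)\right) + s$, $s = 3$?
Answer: $1111536 + 30876 \sqrt{73} \approx 1.3753 \cdot 10^{6}$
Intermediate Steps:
$l = -8$ ($l = -9 + 1 = -8$)
$J = \sqrt{73}$ ($J = \sqrt{81 - 8} = \sqrt{73} \approx 8.544$)
$b{\left(d,W \right)} = 11 - W$ ($b{\left(d,W \right)} = \left(4 - \left(-4 + W\right)\right) + 3 = \left(8 - W\right) + 3 = 11 - W$)
$372 \left(\left(61 + 22\right) \left(J + 36\right) + b{\left(18,11 \right)}\right) = 372 \left(\left(61 + 22\right) \left(\sqrt{73} + 36\right) + \left(11 - 11\right)\right) = 372 \left(83 \left(36 + \sqrt{73}\right) + \left(11 - 11\right)\right) = 372 \left(\left(2988 + 83 \sqrt{73}\right) + 0\right) = 372 \left(2988 + 83 \sqrt{73}\right) = 1111536 + 30876 \sqrt{73}$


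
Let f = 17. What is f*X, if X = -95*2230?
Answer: -3601450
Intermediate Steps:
X = -211850
f*X = 17*(-211850) = -3601450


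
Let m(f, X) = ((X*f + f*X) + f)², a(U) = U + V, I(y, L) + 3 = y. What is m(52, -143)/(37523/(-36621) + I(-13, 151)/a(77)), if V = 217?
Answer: -394114747899600/1936283 ≈ -2.0354e+8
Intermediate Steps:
I(y, L) = -3 + y
a(U) = 217 + U (a(U) = U + 217 = 217 + U)
m(f, X) = (f + 2*X*f)² (m(f, X) = ((X*f + X*f) + f)² = (2*X*f + f)² = (f + 2*X*f)²)
m(52, -143)/(37523/(-36621) + I(-13, 151)/a(77)) = (52²*(1 + 2*(-143))²)/(37523/(-36621) + (-3 - 13)/(217 + 77)) = (2704*(1 - 286)²)/(37523*(-1/36621) - 16/294) = (2704*(-285)²)/(-37523/36621 - 16*1/294) = (2704*81225)/(-37523/36621 - 8/147) = 219632400/(-1936283/1794429) = 219632400*(-1794429/1936283) = -394114747899600/1936283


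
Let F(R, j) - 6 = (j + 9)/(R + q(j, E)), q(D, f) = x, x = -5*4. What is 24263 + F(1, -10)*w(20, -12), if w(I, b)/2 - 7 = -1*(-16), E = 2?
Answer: 466287/19 ≈ 24541.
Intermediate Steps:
x = -20
w(I, b) = 46 (w(I, b) = 14 + 2*(-1*(-16)) = 14 + 2*16 = 14 + 32 = 46)
q(D, f) = -20
F(R, j) = 6 + (9 + j)/(-20 + R) (F(R, j) = 6 + (j + 9)/(R - 20) = 6 + (9 + j)/(-20 + R))
24263 + F(1, -10)*w(20, -12) = 24263 + ((-111 - 10 + 6*1)/(-20 + 1))*46 = 24263 + ((-111 - 10 + 6)/(-19))*46 = 24263 - 1/19*(-115)*46 = 24263 + (115/19)*46 = 24263 + 5290/19 = 466287/19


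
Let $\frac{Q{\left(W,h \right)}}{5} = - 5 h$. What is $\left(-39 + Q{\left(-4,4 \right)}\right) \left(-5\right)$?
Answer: $695$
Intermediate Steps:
$Q{\left(W,h \right)} = - 25 h$ ($Q{\left(W,h \right)} = 5 \left(- 5 h\right) = - 25 h$)
$\left(-39 + Q{\left(-4,4 \right)}\right) \left(-5\right) = \left(-39 - 100\right) \left(-5\right) = \left(-139\right) \left(-5\right) = 695$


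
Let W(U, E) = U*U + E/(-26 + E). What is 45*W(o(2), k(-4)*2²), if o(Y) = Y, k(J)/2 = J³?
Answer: 59940/269 ≈ 222.83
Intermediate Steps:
k(J) = 2*J³
W(U, E) = U² + E/(-26 + E)
45*W(o(2), k(-4)*2²) = 45*(((2*(-4)³)*2² - 26*2² + ((2*(-4)³)*2²)*2²)/(-26 + (2*(-4)³)*2²)) = 45*(((2*(-64))*4 - 26*4 + ((2*(-64))*4)*4)/(-26 + (2*(-64))*4)) = 45*((-128*4 - 104 - 128*4*4)/(-26 - 128*4)) = 45*((-512 - 104 - 512*4)/(-26 - 512)) = 45*((-512 - 104 - 2048)/(-538)) = 45*(-1/538*(-2664)) = 45*(1332/269) = 59940/269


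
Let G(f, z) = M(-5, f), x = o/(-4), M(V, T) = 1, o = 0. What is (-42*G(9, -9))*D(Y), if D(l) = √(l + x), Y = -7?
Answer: -42*I*√7 ≈ -111.12*I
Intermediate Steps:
x = 0 (x = 0/(-4) = 0*(-¼) = 0)
G(f, z) = 1
D(l) = √l (D(l) = √(l + 0) = √l)
(-42*G(9, -9))*D(Y) = (-42*1)*√(-7) = -42*I*√7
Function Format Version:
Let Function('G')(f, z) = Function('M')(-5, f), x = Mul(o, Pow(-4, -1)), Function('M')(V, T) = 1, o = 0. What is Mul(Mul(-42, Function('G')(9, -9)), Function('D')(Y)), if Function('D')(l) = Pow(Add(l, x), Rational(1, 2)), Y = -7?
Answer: Mul(-42, I, Pow(7, Rational(1, 2))) ≈ Mul(-111.12, I)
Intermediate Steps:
x = 0 (x = Mul(0, Pow(-4, -1)) = Mul(0, Rational(-1, 4)) = 0)
Function('G')(f, z) = 1
Function('D')(l) = Pow(l, Rational(1, 2)) (Function('D')(l) = Pow(Add(l, 0), Rational(1, 2)) = Pow(l, Rational(1, 2)))
Mul(Mul(-42, Function('G')(9, -9)), Function('D')(Y)) = Mul(Mul(-42, 1), Pow(-7, Rational(1, 2))) = Mul(-42, Mul(I, Pow(7, Rational(1, 2)))) = Mul(-42, I, Pow(7, Rational(1, 2)))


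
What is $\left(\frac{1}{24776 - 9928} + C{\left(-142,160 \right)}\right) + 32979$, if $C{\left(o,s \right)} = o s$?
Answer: $\frac{152325633}{14848} \approx 10259.0$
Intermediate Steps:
$\left(\frac{1}{24776 - 9928} + C{\left(-142,160 \right)}\right) + 32979 = \left(\frac{1}{24776 - 9928} - 22720\right) + 32979 = \left(\frac{1}{14848} - 22720\right) + 32979 = - \frac{337346559}{14848} + 32979 = \frac{152325633}{14848}$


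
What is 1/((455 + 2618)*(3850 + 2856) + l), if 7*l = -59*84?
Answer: 1/20606830 ≈ 4.8528e-8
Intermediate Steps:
l = -708 (l = (-59*84)/7 = (⅐)*(-4956) = -708)
1/((455 + 2618)*(3850 + 2856) + l) = 1/((455 + 2618)*(3850 + 2856) - 708) = 1/(3073*6706 - 708) = 1/(20607538 - 708) = 1/20606830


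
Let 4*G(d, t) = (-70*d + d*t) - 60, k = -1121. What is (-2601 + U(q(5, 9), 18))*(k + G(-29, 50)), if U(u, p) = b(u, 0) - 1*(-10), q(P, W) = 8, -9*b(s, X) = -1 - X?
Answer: 23108138/9 ≈ 2.5676e+6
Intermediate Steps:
b(s, X) = ⅑ + X/9 (b(s, X) = -(-1 - X)/9 = ⅑ + X/9)
G(d, t) = -15 - 35*d/2 + d*t/4 (G(d, t) = ((-70*d + d*t) - 60)/4 = (-60 - 70*d + d*t)/4 = -15 - 35*d/2 + d*t/4)
U(u, p) = 91/9 (U(u, p) = (⅑ + (⅑)*0) - 1*(-10) = (⅑ + 0) + 10 = ⅑ + 10 = 91/9)
(-2601 + U(q(5, 9), 18))*(k + G(-29, 50)) = (-2601 + 91/9)*(-1121 + (-15 - 35/2*(-29) + (¼)*(-29)*50)) = -23318*(-1121 + (-15 + 1015/2 - 725/2))/9 = -23318*(-1121 + 130)/9 = -23318/9*(-991) = 23108138/9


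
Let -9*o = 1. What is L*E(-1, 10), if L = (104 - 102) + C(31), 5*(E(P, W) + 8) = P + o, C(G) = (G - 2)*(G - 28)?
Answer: -6586/9 ≈ -731.78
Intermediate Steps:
o = -⅑ (o = -⅑*1 = -⅑ ≈ -0.11111)
C(G) = (-28 + G)*(-2 + G) (C(G) = (-2 + G)*(-28 + G) = (-28 + G)*(-2 + G))
E(P, W) = -361/45 + P/5 (E(P, W) = -8 + (P - ⅑)/5 = -8 + (-⅑ + P)/5 = -8 + (-1/45 + P/5) = -361/45 + P/5)
L = 89 (L = (104 - 102) + (56 + 31² - 30*31) = 2 + (56 + 961 - 930) = 2 + 87 = 89)
L*E(-1, 10) = 89*(-361/45 + (⅕)*(-1)) = 89*(-361/45 - ⅕) = 89*(-74/9) = -6586/9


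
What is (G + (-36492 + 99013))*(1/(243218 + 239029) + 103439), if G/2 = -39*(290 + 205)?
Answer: 1192755938294374/482247 ≈ 2.4733e+9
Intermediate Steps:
G = -38610 (G = 2*(-39*(290 + 205)) = 2*(-39*495) = 2*(-19305) = -38610)
(G + (-36492 + 99013))*(1/(243218 + 239029) + 103439) = (-38610 + (-36492 + 99013))*(1/(243218 + 239029) + 103439) = (-38610 + 62521)*(1/482247 + 103439) = 23911*(1/482247 + 103439) = 23911*(49883147434/482247) = 1192755938294374/482247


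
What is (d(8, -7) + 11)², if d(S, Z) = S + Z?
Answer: 144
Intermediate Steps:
(d(8, -7) + 11)² = ((8 - 7) + 11)² = (1 + 11)² = 12² = 144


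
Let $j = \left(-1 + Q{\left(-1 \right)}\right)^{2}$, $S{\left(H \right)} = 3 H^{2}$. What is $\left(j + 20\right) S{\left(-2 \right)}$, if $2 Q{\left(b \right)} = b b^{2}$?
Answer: $267$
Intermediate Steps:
$Q{\left(b \right)} = \frac{b^{3}}{2}$ ($Q{\left(b \right)} = \frac{b b^{2}}{2} = \frac{b^{3}}{2}$)
$j = \frac{9}{4}$ ($j = \left(-1 + \frac{\left(-1\right)^{3}}{2}\right)^{2} = \left(-1 + \frac{1}{2} \left(-1\right)\right)^{2} = \left(-1 - \frac{1}{2}\right)^{2} = \left(- \frac{3}{2}\right)^{2} = \frac{9}{4} \approx 2.25$)
$\left(j + 20\right) S{\left(-2 \right)} = \left(\frac{9}{4} + 20\right) 3 \left(-2\right)^{2} = \frac{89 \cdot 3 \cdot 4}{4} = \frac{89}{4} \cdot 12 = 267$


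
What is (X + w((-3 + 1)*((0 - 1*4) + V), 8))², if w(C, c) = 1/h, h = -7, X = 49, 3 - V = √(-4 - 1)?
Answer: 116964/49 ≈ 2387.0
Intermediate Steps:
V = 3 - I*√5 (V = 3 - √(-4 - 1) = 3 - √(-5) = 3 - I*√5 ≈ 3.0 - 2.2361*I)
w(C, c) = -⅐ (w(C, c) = 1/(-7) = -⅐)
(X + w((-3 + 1)*((0 - 1*4) + V), 8))² = (49 - ⅐)² = (342/7)² = 116964/49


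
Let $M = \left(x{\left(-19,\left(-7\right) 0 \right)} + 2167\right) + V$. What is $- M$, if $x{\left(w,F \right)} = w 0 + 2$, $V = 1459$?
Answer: $-3628$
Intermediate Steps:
$x{\left(w,F \right)} = 2$ ($x{\left(w,F \right)} = 0 + 2 = 2$)
$M = 3628$ ($M = \left(2 + 2167\right) + 1459 = 2169 + 1459 = 3628$)
$- M = \left(-1\right) 3628 = -3628$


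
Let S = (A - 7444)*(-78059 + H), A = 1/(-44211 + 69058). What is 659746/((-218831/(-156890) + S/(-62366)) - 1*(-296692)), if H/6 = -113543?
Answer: 20049515956804827485/6262154060635931839 ≈ 3.2017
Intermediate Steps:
A = 1/24847 ≈ 4.0246e-5
H = -681258 (H = 6*(-113543) = -681258)
S = 140444082511239/24847 (S = (1/24847 - 7444)*(-78059 - 681258) = -184961067/24847*(-759317) = 140444082511239/24847 ≈ 5.6524e+9)
659746/((-218831/(-156890) + S/(-62366)) - 1*(-296692)) = 659746/((-218831/(-156890) + (140444082511239/24847)/(-62366)) - 1*(-296692)) = 659746/((-218831*(-1/156890) + (140444082511239/24847)*(-1/62366)) + 296692) = 659746/((218831/156890 - 140444082511239/1549608002) + 296692) = 659746/(-5508483250729900262/60779499858445 + 296692) = 659746/(12524308121271863678/60779499858445) = 659746*(60779499858445/12524308121271863678) = 20049515956804827485/6262154060635931839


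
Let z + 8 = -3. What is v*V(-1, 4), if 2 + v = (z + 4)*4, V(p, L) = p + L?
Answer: -90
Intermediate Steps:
z = -11 (z = -8 - 3 = -11)
V(p, L) = L + p
v = -30 (v = -2 + (-11 + 4)*4 = -2 - 7*4 = -2 - 28 = -30)
v*V(-1, 4) = -30*(4 - 1) = -30*3 = -90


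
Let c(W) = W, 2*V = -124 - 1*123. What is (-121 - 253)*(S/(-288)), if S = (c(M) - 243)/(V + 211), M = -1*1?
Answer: -11407/3150 ≈ -3.6213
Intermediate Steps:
V = -247/2 (V = (-124 - 1*123)/2 = (-124 - 123)/2 = (½)*(-247) = -247/2 ≈ -123.50)
M = -1
S = -488/175 (S = (-1 - 243)/(-247/2 + 211) = -244/175/2 = -244*2/175 = -488/175 ≈ -2.7886)
(-121 - 253)*(S/(-288)) = (-121 - 253)*(-488/175/(-288)) = -(-182512)*(-1)/(175*288) = -374*61/6300 = -11407/3150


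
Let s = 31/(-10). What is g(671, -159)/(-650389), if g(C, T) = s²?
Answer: -961/65038900 ≈ -1.4776e-5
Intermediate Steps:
s = -31/10 (s = 31*(-⅒) = -31/10 ≈ -3.1000)
g(C, T) = 961/100 (g(C, T) = (-31/10)² = 961/100)
g(671, -159)/(-650389) = (961/100)/(-650389) = (961/100)*(-1/650389) = -961/65038900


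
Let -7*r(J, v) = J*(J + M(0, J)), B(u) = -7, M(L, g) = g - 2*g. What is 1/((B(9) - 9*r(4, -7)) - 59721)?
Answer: -1/59728 ≈ -1.6743e-5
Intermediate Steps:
M(L, g) = -g
r(J, v) = 0 (r(J, v) = -J*(J - J)/7 = -J*0/7 = -1/7*0 = 0)
1/((B(9) - 9*r(4, -7)) - 59721) = 1/((-7 - 9*0) - 59721) = 1/((-7 + 0) - 59721) = 1/(-7 - 59721) = 1/(-59728) = -1/59728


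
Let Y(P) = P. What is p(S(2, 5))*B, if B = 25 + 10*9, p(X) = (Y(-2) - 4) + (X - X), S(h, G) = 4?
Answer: -690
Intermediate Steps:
p(X) = -6 (p(X) = (-2 - 4) + (X - X) = -6 + 0 = -6)
B = 115 (B = 25 + 90 = 115)
p(S(2, 5))*B = -6*115 = -690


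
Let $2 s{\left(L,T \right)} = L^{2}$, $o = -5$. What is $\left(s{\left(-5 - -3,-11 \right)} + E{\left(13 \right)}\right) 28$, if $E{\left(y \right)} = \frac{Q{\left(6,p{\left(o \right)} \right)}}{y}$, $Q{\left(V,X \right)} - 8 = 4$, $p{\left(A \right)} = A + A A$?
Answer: $\frac{1064}{13} \approx 81.846$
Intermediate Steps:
$p{\left(A \right)} = A + A^{2}$
$Q{\left(V,X \right)} = 12$ ($Q{\left(V,X \right)} = 8 + 4 = 12$)
$s{\left(L,T \right)} = \frac{L^{2}}{2}$
$E{\left(y \right)} = \frac{12}{y}$
$\left(s{\left(-5 - -3,-11 \right)} + E{\left(13 \right)}\right) 28 = \left(\frac{\left(-5 - -3\right)^{2}}{2} + \frac{12}{13}\right) 28 = \left(\frac{\left(-5 + 3\right)^{2}}{2} + 12 \cdot \frac{1}{13}\right) 28 = \left(\frac{\left(-2\right)^{2}}{2} + \frac{12}{13}\right) 28 = \left(\frac{1}{2} \cdot 4 + \frac{12}{13}\right) 28 = \left(2 + \frac{12}{13}\right) 28 = \frac{38}{13} \cdot 28 = \frac{1064}{13}$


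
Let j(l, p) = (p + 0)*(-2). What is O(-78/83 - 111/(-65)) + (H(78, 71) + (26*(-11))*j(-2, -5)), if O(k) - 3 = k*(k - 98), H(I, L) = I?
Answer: -83058924556/29106025 ≈ -2853.7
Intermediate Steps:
j(l, p) = -2*p (j(l, p) = p*(-2) = -2*p)
O(k) = 3 + k*(-98 + k) (O(k) = 3 + k*(k - 98) = 3 + k*(-98 + k))
O(-78/83 - 111/(-65)) + (H(78, 71) + (26*(-11))*j(-2, -5)) = (3 + (-78/83 - 111/(-65))**2 - 98*(-78/83 - 111/(-65))) + (78 + (26*(-11))*(-2*(-5))) = (3 + (-78*1/83 - 111*(-1/65))**2 - 98*(-78*1/83 - 111*(-1/65))) + (78 - 286*10) = (3 + (-78/83 + 111/65)**2 - 98*(-78/83 + 111/65)) + (78 - 2860) = (3 + (4143/5395)**2 - 98*4143/5395) - 2782 = (3 + 17164449/29106025 - 406014/5395) - 2782 = -2085963006/29106025 - 2782 = -83058924556/29106025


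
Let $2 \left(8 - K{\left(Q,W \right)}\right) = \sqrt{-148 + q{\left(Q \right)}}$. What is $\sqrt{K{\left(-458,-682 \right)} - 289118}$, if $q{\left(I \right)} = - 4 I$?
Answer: $\sqrt{-289110 - \sqrt{421}} \approx 537.71 i$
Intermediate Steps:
$K{\left(Q,W \right)} = 8 - \frac{\sqrt{-148 - 4 Q}}{2}$
$\sqrt{K{\left(-458,-682 \right)} - 289118} = \sqrt{\left(8 - \sqrt{-37 - -458}\right) - 289118} = \sqrt{\left(8 - \sqrt{-37 + 458}\right) - 289118} = \sqrt{\left(8 - \sqrt{421}\right) - 289118} = \sqrt{-289110 - \sqrt{421}}$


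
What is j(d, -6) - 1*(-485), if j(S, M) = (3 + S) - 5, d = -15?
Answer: 468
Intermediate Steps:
j(S, M) = -2 + S
j(d, -6) - 1*(-485) = (-2 - 15) - 1*(-485) = -17 + 485 = 468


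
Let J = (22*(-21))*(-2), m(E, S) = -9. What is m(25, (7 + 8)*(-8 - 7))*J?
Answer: -8316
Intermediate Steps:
J = 924 (J = -462*(-2) = 924)
m(25, (7 + 8)*(-8 - 7))*J = -9*924 = -8316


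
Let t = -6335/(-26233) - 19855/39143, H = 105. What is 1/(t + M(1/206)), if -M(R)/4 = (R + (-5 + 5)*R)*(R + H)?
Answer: -10893727726271/25106579932079 ≈ -0.43390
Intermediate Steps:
M(R) = -4*R*(105 + R) (M(R) = -4*(R + (-5 + 5)*R)*(R + 105) = -4*(R + 0*R)*(105 + R) = -4*(R + 0)*(105 + R) = -4*R*(105 + R))
t = -272885310/1026838319 (t = -6335*(-1/26233) - 19855*1/39143 = 6335/26233 - 19855/39143 = -272885310/1026838319 ≈ -0.26575)
1/(t + M(1/206)) = 1/(-272885310/1026838319 - 4*(105 + 1/206)/206) = 1/(-272885310/1026838319 - 4*1/206*(105 + 1/206)) = 1/(-272885310/1026838319 - 4*1/206*21631/206) = 1/(-272885310/1026838319 - 21631/10609) = 1/(-25106579932079/10893727726271) = -10893727726271/25106579932079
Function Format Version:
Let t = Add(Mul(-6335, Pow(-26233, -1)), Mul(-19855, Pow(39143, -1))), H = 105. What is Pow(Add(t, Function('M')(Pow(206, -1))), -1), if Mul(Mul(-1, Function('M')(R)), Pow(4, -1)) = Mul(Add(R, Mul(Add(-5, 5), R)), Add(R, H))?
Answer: Rational(-10893727726271, 25106579932079) ≈ -0.43390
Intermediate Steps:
Function('M')(R) = Mul(-4, R, Add(105, R)) (Function('M')(R) = Mul(-4, Mul(Add(R, Mul(Add(-5, 5), R)), Add(R, 105))) = Mul(-4, Mul(Add(R, Mul(0, R)), Add(105, R))) = Mul(-4, Mul(Add(R, 0), Add(105, R))) = Mul(-4, Mul(R, Add(105, R))) = Mul(-4, R, Add(105, R)))
t = Rational(-272885310, 1026838319) (t = Add(Mul(-6335, Rational(-1, 26233)), Mul(-19855, Rational(1, 39143))) = Add(Rational(6335, 26233), Rational(-19855, 39143)) = Rational(-272885310, 1026838319) ≈ -0.26575)
Pow(Add(t, Function('M')(Pow(206, -1))), -1) = Pow(Add(Rational(-272885310, 1026838319), Mul(-4, Pow(206, -1), Add(105, Pow(206, -1)))), -1) = Pow(Add(Rational(-272885310, 1026838319), Mul(-4, Rational(1, 206), Add(105, Rational(1, 206)))), -1) = Pow(Add(Rational(-272885310, 1026838319), Mul(-4, Rational(1, 206), Rational(21631, 206))), -1) = Pow(Add(Rational(-272885310, 1026838319), Rational(-21631, 10609)), -1) = Pow(Rational(-25106579932079, 10893727726271), -1) = Rational(-10893727726271, 25106579932079)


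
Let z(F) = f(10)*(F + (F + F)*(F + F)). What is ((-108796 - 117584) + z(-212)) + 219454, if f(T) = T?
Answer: 1788714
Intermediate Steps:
z(F) = 10*F + 40*F² (z(F) = 10*(F + (F + F)*(F + F)) = 10*(F + (2*F)*(2*F)) = 10*(F + 4*F²) = 10*F + 40*F²)
((-108796 - 117584) + z(-212)) + 219454 = ((-108796 - 117584) + 10*(-212)*(1 + 4*(-212))) + 219454 = (-226380 + 10*(-212)*(1 - 848)) + 219454 = (-226380 + 10*(-212)*(-847)) + 219454 = (-226380 + 1795640) + 219454 = 1569260 + 219454 = 1788714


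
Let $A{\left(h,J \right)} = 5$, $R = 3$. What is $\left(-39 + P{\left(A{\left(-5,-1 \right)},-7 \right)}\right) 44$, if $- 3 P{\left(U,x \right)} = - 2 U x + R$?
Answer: $- \frac{8360}{3} \approx -2786.7$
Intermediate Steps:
$P{\left(U,x \right)} = -1 + \frac{2 U x}{3}$ ($P{\left(U,x \right)} = - \frac{- 2 U x + 3}{3} = - \frac{3 - 2 U x}{3} = -1 + \frac{2 U x}{3}$)
$\left(-39 + P{\left(A{\left(-5,-1 \right)},-7 \right)}\right) 44 = \left(-39 + \left(-1 + \frac{2}{3} \cdot 5 \left(-7\right)\right)\right) 44 = \left(-39 - \frac{73}{3}\right) 44 = \left(- \frac{190}{3}\right) 44 = - \frac{8360}{3}$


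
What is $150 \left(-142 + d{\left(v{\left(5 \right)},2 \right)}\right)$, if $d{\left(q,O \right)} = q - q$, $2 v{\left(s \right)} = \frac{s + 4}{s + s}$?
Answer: $-21300$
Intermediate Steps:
$v{\left(s \right)} = \frac{4 + s}{4 s}$ ($v{\left(s \right)} = \frac{\left(s + 4\right) \frac{1}{s + s}}{2} = \frac{\left(4 + s\right) \frac{1}{2 s}}{2} = \frac{\frac{1}{2} \frac{1}{s} \left(4 + s\right)}{2} = \frac{4 + s}{4 s}$)
$d{\left(q,O \right)} = 0$
$150 \left(-142 + d{\left(v{\left(5 \right)},2 \right)}\right) = 150 \left(-142 + 0\right) = 150 \left(-142\right) = -21300$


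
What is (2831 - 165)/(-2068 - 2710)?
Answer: -1333/2389 ≈ -0.55797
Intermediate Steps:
(2831 - 165)/(-2068 - 2710) = 2666/(-4778) = 2666*(-1/4778) = -1333/2389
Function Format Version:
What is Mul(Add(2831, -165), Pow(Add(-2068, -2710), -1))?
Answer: Rational(-1333, 2389) ≈ -0.55797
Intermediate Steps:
Mul(Add(2831, -165), Pow(Add(-2068, -2710), -1)) = Mul(2666, Pow(-4778, -1)) = Mul(2666, Rational(-1, 4778)) = Rational(-1333, 2389)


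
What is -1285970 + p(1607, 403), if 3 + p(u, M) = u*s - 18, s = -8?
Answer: -1298847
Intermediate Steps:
p(u, M) = -21 - 8*u (p(u, M) = -3 + (u*(-8) - 18) = -3 + (-8*u - 18) = -3 + (-18 - 8*u) = -21 - 8*u)
-1285970 + p(1607, 403) = -1285970 + (-21 - 8*1607) = -1285970 + (-21 - 12856) = -1285970 - 12877 = -1298847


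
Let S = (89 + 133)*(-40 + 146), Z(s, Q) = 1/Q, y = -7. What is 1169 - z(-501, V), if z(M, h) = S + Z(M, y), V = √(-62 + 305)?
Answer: -156540/7 ≈ -22363.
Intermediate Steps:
V = 9*√3 (V = √243 = 9*√3 ≈ 15.588)
S = 23532 (S = 222*106 = 23532)
z(M, h) = 164723/7 (z(M, h) = 23532 + 1/(-7) = 23532 - ⅐ = 164723/7)
1169 - z(-501, V) = 1169 - 1*164723/7 = 1169 - 164723/7 = -156540/7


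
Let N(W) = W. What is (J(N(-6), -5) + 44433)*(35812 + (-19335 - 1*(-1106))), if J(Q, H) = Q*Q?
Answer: 781898427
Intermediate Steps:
J(Q, H) = Q²
(J(N(-6), -5) + 44433)*(35812 + (-19335 - 1*(-1106))) = ((-6)² + 44433)*(35812 + (-19335 - 1*(-1106))) = (36 + 44433)*(35812 + (-19335 + 1106)) = 44469*(35812 - 18229) = 44469*17583 = 781898427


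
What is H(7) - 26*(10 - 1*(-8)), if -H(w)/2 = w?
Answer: -482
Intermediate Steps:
H(w) = -2*w
H(7) - 26*(10 - 1*(-8)) = -2*7 - 26*(10 - 1*(-8)) = -14 - 26*(10 + 8) = -14 - 26*18 = -14 - 468 = -482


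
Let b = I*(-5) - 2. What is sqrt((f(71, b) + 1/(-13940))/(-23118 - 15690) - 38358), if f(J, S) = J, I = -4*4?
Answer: 3*I*sqrt(19641762493601930)/2146760 ≈ 195.85*I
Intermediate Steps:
I = -16
b = 78 (b = -16*(-5) - 2 = 80 - 2 = 78)
sqrt((f(71, b) + 1/(-13940))/(-23118 - 15690) - 38358) = sqrt((71 + 1/(-13940))/(-23118 - 15690) - 38358) = sqrt((71 - 1/13940)/(-38808) - 38358) = sqrt((989739/13940)*(-1/38808) - 38358) = sqrt(-109971/60109280 - 38358) = sqrt(-2305671872211/60109280) = 3*I*sqrt(19641762493601930)/2146760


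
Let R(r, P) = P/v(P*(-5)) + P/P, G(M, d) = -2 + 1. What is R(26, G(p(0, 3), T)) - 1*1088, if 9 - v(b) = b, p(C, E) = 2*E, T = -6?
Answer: -4349/4 ≈ -1087.3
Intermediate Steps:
v(b) = 9 - b
G(M, d) = -1
R(r, P) = 1 + P/(9 + 5*P) (R(r, P) = P/(9 - P*(-5)) + P/P = P/(9 - (-5)*P) + 1 = P/(9 + 5*P) + 1 = 1 + P/(9 + 5*P))
R(26, G(p(0, 3), T)) - 1*1088 = 3*(3 + 2*(-1))/(9 + 5*(-1)) - 1*1088 = 3*(3 - 2)/(9 - 5) - 1088 = 3*1/4 - 1088 = 3*(¼)*1 - 1088 = ¾ - 1088 = -4349/4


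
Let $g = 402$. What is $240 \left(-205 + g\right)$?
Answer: $47280$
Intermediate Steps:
$240 \left(-205 + g\right) = 240 \left(-205 + 402\right) = 240 \cdot 197 = 47280$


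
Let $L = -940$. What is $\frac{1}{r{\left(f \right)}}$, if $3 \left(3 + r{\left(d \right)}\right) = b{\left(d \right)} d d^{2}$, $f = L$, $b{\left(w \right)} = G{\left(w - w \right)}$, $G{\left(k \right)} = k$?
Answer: $- \frac{1}{3} \approx -0.33333$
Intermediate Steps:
$b{\left(w \right)} = 0$ ($b{\left(w \right)} = w - w = 0$)
$f = -940$
$r{\left(d \right)} = -3$ ($r{\left(d \right)} = -3 + \frac{0 d d^{2}}{3} = -3 + \frac{0 d^{2}}{3} = -3 + \frac{1}{3} \cdot 0 = -3 + 0 = -3$)
$\frac{1}{r{\left(f \right)}} = \frac{1}{-3} = - \frac{1}{3}$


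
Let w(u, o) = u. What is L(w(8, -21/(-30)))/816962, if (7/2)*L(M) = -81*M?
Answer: -648/2859367 ≈ -0.00022662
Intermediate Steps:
L(M) = -162*M/7 (L(M) = 2*(-81*M)/7 = -162*M/7)
L(w(8, -21/(-30)))/816962 = -162/7*8/816962 = -1296/7*1/816962 = -648/2859367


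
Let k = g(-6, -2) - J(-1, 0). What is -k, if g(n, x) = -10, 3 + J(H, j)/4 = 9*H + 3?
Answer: -26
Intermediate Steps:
J(H, j) = 36*H (J(H, j) = -12 + 4*(9*H + 3) = -12 + 4*(3 + 9*H) = -12 + (12 + 36*H) = 36*H)
k = 26 (k = -10 - 36*(-1) = -10 - 1*(-36) = -10 + 36 = 26)
-k = -1*26 = -26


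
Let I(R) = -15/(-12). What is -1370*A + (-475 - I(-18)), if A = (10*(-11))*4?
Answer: 2409295/4 ≈ 6.0232e+5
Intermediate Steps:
I(R) = 5/4 (I(R) = -15*(-1/12) = 5/4)
A = -440 (A = -110*4 = -440)
-1370*A + (-475 - I(-18)) = -1370*(-440) + (-475 - 1*5/4) = 602800 + (-475 - 5/4) = 602800 - 1905/4 = 2409295/4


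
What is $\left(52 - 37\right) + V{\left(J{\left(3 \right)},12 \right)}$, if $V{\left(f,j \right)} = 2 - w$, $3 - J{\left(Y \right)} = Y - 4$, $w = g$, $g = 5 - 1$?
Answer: $13$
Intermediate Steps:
$g = 4$
$w = 4$
$J{\left(Y \right)} = 7 - Y$ ($J{\left(Y \right)} = 3 - \left(Y - 4\right) = 3 - \left(-4 + Y\right) = 7 - Y$)
$V{\left(f,j \right)} = -2$ ($V{\left(f,j \right)} = 2 - 4 = -2$)
$\left(52 - 37\right) + V{\left(J{\left(3 \right)},12 \right)} = \left(52 - 37\right) - 2 = 15 - 2 = 13$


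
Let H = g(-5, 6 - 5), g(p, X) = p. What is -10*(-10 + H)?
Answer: 150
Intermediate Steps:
H = -5
-10*(-10 + H) = -10*(-10 - 5) = -10*(-15) = 150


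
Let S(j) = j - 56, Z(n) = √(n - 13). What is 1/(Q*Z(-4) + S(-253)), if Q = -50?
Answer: I/(-309*I + 50*√17) ≈ -0.0022394 + 0.0014941*I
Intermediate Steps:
Z(n) = √(-13 + n)
S(j) = -56 + j
1/(Q*Z(-4) + S(-253)) = 1/(-50*√(-13 - 4) + (-56 - 253)) = 1/(-50*I*√17 - 309) = 1/(-309 - 50*I*√17)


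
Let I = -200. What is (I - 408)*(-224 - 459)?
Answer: 415264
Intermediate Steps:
(I - 408)*(-224 - 459) = (-200 - 408)*(-224 - 459) = -608*(-683) = 415264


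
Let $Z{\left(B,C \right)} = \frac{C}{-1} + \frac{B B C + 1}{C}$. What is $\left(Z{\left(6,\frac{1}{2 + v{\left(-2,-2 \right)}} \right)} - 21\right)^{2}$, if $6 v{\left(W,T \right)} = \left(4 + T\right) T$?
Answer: $\frac{34969}{144} \approx 242.84$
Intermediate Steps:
$v{\left(W,T \right)} = \frac{T \left(4 + T\right)}{6}$ ($v{\left(W,T \right)} = \frac{\left(4 + T\right) T}{6} = \frac{T \left(4 + T\right)}{6}$)
$Z{\left(B,C \right)} = - C + \frac{1 + C B^{2}}{C}$ ($Z{\left(B,C \right)} = C \left(-1\right) + \frac{B^{2} C + 1}{C} = - C + \frac{C B^{2} + 1}{C} = - C + \frac{1 + C B^{2}}{C}$)
$\left(Z{\left(6,\frac{1}{2 + v{\left(-2,-2 \right)}} \right)} - 21\right)^{2} = \left(\left(6^{2} + \frac{1}{\frac{1}{2 + \frac{1}{6} \left(-2\right) \left(4 - 2\right)}} - \frac{1}{2 + \frac{1}{6} \left(-2\right) \left(4 - 2\right)}\right) - 21\right)^{2} = \left(\left(36 + \frac{1}{\frac{1}{2 + \frac{1}{6} \left(-2\right) 2}} - \frac{1}{2 + \frac{1}{6} \left(-2\right) 2}\right) - 21\right)^{2} = \left(\left(36 + \frac{1}{\frac{1}{2 - \frac{2}{3}}} - \frac{1}{2 - \frac{2}{3}}\right) - 21\right)^{2} = \left(\left(36 + \frac{1}{\frac{1}{\frac{4}{3}}} - \frac{1}{\frac{4}{3}}\right) - 21\right)^{2} = \left(\left(36 + \frac{1}{\frac{3}{4}} - \frac{3}{4}\right) - 21\right)^{2} = \left(\left(36 + \frac{4}{3} - \frac{3}{4}\right) - 21\right)^{2} = \left(\frac{439}{12} - 21\right)^{2} = \left(\frac{187}{12}\right)^{2} = \frac{34969}{144}$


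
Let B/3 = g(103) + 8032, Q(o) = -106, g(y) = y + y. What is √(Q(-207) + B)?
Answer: 4*√1538 ≈ 156.87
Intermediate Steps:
g(y) = 2*y
B = 24714 (B = 3*(2*103 + 8032) = 3*(206 + 8032) = 3*8238 = 24714)
√(Q(-207) + B) = √(-106 + 24714) = √24608 = 4*√1538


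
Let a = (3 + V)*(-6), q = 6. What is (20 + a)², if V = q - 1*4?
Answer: 100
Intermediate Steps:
V = 2 (V = 6 - 1*4 = 6 - 4 = 2)
a = -30 (a = (3 + 2)*(-6) = 5*(-6) = -30)
(20 + a)² = (20 - 30)² = (-10)² = 100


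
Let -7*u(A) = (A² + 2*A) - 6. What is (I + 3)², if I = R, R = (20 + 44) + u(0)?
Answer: 225625/49 ≈ 4604.6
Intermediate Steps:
u(A) = 6/7 - 2*A/7 - A²/7 (u(A) = -((A² + 2*A) - 6)/7 = -(-6 + A² + 2*A)/7 = 6/7 - 2*A/7 - A²/7)
R = 454/7 (R = (20 + 44) + (6/7 - 2/7*0 - ⅐*0²) = 64 + (6/7 + 0 - ⅐*0) = 64 + (6/7 + 0 + 0) = 64 + 6/7 = 454/7 ≈ 64.857)
I = 454/7 ≈ 64.857
(I + 3)² = (454/7 + 3)² = (475/7)² = 225625/49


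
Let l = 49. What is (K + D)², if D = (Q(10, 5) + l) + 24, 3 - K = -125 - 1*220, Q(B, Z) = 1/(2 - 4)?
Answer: 707281/4 ≈ 1.7682e+5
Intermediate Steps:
Q(B, Z) = -½ (Q(B, Z) = 1/(-2) = -½)
K = 348 (K = 3 - (-125 - 1*220) = 3 - (-125 - 220) = 3 - 1*(-345) = 3 + 345 = 348)
D = 145/2 (D = (-½ + 49) + 24 = 97/2 + 24 = 145/2 ≈ 72.500)
(K + D)² = (348 + 145/2)² = (841/2)² = 707281/4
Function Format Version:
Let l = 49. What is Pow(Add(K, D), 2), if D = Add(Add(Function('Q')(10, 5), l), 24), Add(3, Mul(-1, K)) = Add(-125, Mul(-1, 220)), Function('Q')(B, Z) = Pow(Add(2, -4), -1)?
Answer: Rational(707281, 4) ≈ 1.7682e+5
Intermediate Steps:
Function('Q')(B, Z) = Rational(-1, 2) (Function('Q')(B, Z) = Pow(-2, -1) = Rational(-1, 2))
K = 348 (K = Add(3, Mul(-1, Add(-125, Mul(-1, 220)))) = Add(3, Mul(-1, Add(-125, -220))) = Add(3, Mul(-1, -345)) = Add(3, 345) = 348)
D = Rational(145, 2) (D = Add(Add(Rational(-1, 2), 49), 24) = Add(Rational(97, 2), 24) = Rational(145, 2) ≈ 72.500)
Pow(Add(K, D), 2) = Pow(Add(348, Rational(145, 2)), 2) = Pow(Rational(841, 2), 2) = Rational(707281, 4)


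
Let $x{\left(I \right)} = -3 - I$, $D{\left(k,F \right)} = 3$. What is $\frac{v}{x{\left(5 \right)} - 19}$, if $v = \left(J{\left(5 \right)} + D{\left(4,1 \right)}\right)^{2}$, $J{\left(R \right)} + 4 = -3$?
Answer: $- \frac{16}{27} \approx -0.59259$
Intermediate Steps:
$J{\left(R \right)} = -7$ ($J{\left(R \right)} = -4 - 3 = -7$)
$v = 16$ ($v = \left(-7 + 3\right)^{2} = \left(-4\right)^{2} = 16$)
$\frac{v}{x{\left(5 \right)} - 19} = \frac{1}{\left(-3 - 5\right) - 19} \cdot 16 = \frac{1}{-8 - 19} \cdot 16 = \frac{1}{-27} \cdot 16 = \left(- \frac{1}{27}\right) 16 = - \frac{16}{27}$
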